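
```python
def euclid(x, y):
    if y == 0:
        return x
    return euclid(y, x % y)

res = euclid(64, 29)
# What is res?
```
Call trace:
euclid(x=64, y=29)
  euclid(x=29, y=6)
    euclid(x=6, y=5)
      euclid(x=5, y=1)
        euclid(x=1, y=0)
        -> return 1
      -> return 1
    -> return 1
  -> return 1
-> return 1

Final answer: 1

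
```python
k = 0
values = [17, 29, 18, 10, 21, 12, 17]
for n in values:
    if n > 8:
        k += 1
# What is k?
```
Trace:
  k=0
  k=1, n=17
  k=2, n=29
  k=3, n=18
  k=4, n=10
  k=5, n=21
  k=6, n=12
  k=7, n=17

Final answer: 7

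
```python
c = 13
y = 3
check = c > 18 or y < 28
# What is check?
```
Trace:
  c=13
  c=13, y=3
  c=13, y=3, check=True

Final answer: True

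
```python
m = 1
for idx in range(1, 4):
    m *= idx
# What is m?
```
Trace:
  m=1
  m=1, idx=1
  m=2, idx=2
  m=6, idx=3

Final answer: 6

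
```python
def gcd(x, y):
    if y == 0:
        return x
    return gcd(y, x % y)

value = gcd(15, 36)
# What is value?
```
Call trace:
gcd(x=15, y=36)
  gcd(x=36, y=15)
    gcd(x=15, y=6)
      gcd(x=6, y=3)
        gcd(x=3, y=0)
        -> return 3
      -> return 3
    -> return 3
  -> return 3
-> return 3

Final answer: 3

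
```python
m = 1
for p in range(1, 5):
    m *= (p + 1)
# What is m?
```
Trace:
  m=1
  m=2, p=1
  m=6, p=2
  m=24, p=3
  m=120, p=4

Final answer: 120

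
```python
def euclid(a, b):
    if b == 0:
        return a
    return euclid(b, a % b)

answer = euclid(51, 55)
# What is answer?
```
Call trace:
euclid(a=51, b=55)
  euclid(a=55, b=51)
    euclid(a=51, b=4)
      euclid(a=4, b=3)
        euclid(a=3, b=1)
          euclid(a=1, b=0)
          -> return 1
        -> return 1
      -> return 1
    -> return 1
  -> return 1
-> return 1

Final answer: 1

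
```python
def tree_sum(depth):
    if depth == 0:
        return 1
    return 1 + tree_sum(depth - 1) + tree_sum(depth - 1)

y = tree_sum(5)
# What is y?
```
Call trace (a repeated sub-call is expanded the first time; later identical calls just restate its return value):
tree_sum(depth=5)
  tree_sum(depth=4)
    tree_sum(depth=3)
      tree_sum(depth=2)
        tree_sum(depth=1)
          tree_sum(depth=0)
          -> return 1
          tree_sum(depth=0)
          -> return 1
        -> return 3
        tree_sum(depth=1) -> return 3  (same call as traced above)
      -> return 7
      tree_sum(depth=2) -> return 7  (same call as traced above)
    -> return 15
    tree_sum(depth=3) -> return 15  (same call as traced above)
  -> return 31
  tree_sum(depth=4) -> return 31  (same call as traced above)
-> return 63

Final answer: 63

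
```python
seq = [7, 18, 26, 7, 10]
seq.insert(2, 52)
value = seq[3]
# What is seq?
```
Trace:
  seq=[7, 18, 26, 7, 10]
  seq=[7, 18, 52, 26, 7, 10]
  seq=[7, 18, 52, 26, 7, 10], value=26

Final answer: [7, 18, 52, 26, 7, 10]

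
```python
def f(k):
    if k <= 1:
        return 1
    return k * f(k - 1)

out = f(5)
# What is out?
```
Call trace:
f(k=5)
  f(k=4)
    f(k=3)
      f(k=2)
        f(k=1)
        -> return 1
      -> return 2
    -> return 6
  -> return 24
-> return 120

Final answer: 120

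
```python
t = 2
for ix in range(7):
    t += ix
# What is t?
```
Trace:
  t=2
  t=2, ix=0
  t=3, ix=1
  t=5, ix=2
  t=8, ix=3
  t=12, ix=4
  t=17, ix=5
  t=23, ix=6

Final answer: 23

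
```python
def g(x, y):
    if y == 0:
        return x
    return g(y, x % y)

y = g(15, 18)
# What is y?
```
Call trace:
g(x=15, y=18)
  g(x=18, y=15)
    g(x=15, y=3)
      g(x=3, y=0)
      -> return 3
    -> return 3
  -> return 3
-> return 3

Final answer: 3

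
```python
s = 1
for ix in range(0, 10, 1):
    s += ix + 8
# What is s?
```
Trace:
  s=1
  s=9, ix=0
  s=18, ix=1
  s=28, ix=2
  s=39, ix=3
  s=51, ix=4
  s=64, ix=5
  s=78, ix=6
  s=93, ix=7
  s=109, ix=8
  s=126, ix=9

Final answer: 126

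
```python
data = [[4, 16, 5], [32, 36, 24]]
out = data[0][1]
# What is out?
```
Trace:
  data=[[4, 16, 5], [32, 36, 24]]
  data=[[4, 16, 5], [32, 36, 24]], out=16

Final answer: 16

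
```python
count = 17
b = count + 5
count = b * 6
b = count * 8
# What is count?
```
Trace:
  count=17
  count=17, b=22
  count=132, b=22
  count=132, b=1056

Final answer: 132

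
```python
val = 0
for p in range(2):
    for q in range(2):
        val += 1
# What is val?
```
Trace:
  val=0
  val=1, p=0, q=0
  val=2, p=0, q=1
  val=3, p=1, q=0
  val=4, p=1, q=1

Final answer: 4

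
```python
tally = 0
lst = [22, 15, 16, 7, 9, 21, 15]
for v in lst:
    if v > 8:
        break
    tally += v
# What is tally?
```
Trace:
  tally=0
  tally=0, v=22

Final answer: 0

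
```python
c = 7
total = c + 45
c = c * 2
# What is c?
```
Trace:
  c=7
  c=7, total=52
  c=14, total=52

Final answer: 14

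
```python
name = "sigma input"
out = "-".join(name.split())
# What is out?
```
Trace:
  name='sigma input'
  name='sigma input', out='sigma-input'

Final answer: 'sigma-input'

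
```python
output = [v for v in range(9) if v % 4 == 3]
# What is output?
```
Trace:
  v=0
  v=1
  v=2
  v=3
  v=4
  v=5
  v=6
  v=7
  v=8
  output=[3, 7]

Final answer: [3, 7]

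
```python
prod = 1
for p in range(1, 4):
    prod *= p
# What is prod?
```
Trace:
  prod=1
  prod=1, p=1
  prod=2, p=2
  prod=6, p=3

Final answer: 6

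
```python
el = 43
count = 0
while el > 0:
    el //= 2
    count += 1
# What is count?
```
Trace:
  el=43
  el=43, count=0
  el=21, count=1
  el=10, count=2
  el=5, count=3
  el=2, count=4
  el=1, count=5
  el=0, count=6

Final answer: 6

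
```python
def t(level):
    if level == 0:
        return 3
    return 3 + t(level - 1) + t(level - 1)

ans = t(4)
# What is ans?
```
Call trace (a repeated sub-call is expanded the first time; later identical calls just restate its return value):
t(level=4)
  t(level=3)
    t(level=2)
      t(level=1)
        t(level=0)
        -> return 3
        t(level=0)
        -> return 3
      -> return 9
      t(level=1) -> return 9  (same call as traced above)
    -> return 21
    t(level=2) -> return 21  (same call as traced above)
  -> return 45
  t(level=3) -> return 45  (same call as traced above)
-> return 93

Final answer: 93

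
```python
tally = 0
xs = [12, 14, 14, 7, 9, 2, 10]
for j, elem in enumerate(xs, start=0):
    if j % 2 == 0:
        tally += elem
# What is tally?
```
Trace:
  tally=0
  tally=12, j=0, elem=12
  tally=12, j=1, elem=14
  tally=26, j=2, elem=14
  tally=26, j=3, elem=7
  tally=35, j=4, elem=9
  tally=35, j=5, elem=2
  tally=45, j=6, elem=10

Final answer: 45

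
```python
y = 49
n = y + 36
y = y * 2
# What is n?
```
Trace:
  y=49
  y=49, n=85
  y=98, n=85

Final answer: 85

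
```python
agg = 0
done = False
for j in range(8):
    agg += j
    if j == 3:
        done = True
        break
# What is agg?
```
Trace:
  agg=0
  agg=0, done=False
  agg=0, done=False, j=0
  agg=1, done=False, j=1
  agg=3, done=False, j=2
  agg=6, done=True, j=3

Final answer: 6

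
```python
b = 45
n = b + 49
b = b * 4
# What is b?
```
Trace:
  b=45
  b=45, n=94
  b=180, n=94

Final answer: 180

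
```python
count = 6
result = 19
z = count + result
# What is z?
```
Trace:
  count=6
  count=6, result=19
  count=6, result=19, z=25

Final answer: 25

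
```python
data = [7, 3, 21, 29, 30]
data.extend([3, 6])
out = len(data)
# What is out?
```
Trace:
  data=[7, 3, 21, 29, 30]
  data=[7, 3, 21, 29, 30, 3, 6]
  data=[7, 3, 21, 29, 30, 3, 6], out=7

Final answer: 7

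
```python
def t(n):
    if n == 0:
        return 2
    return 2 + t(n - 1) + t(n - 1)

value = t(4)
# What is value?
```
Call trace (a repeated sub-call is expanded the first time; later identical calls just restate its return value):
t(n=4)
  t(n=3)
    t(n=2)
      t(n=1)
        t(n=0)
        -> return 2
        t(n=0)
        -> return 2
      -> return 6
      t(n=1) -> return 6  (same call as traced above)
    -> return 14
    t(n=2) -> return 14  (same call as traced above)
  -> return 30
  t(n=3) -> return 30  (same call as traced above)
-> return 62

Final answer: 62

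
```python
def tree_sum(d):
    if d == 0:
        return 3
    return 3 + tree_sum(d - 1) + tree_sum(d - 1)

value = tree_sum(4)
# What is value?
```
Call trace (a repeated sub-call is expanded the first time; later identical calls just restate its return value):
tree_sum(d=4)
  tree_sum(d=3)
    tree_sum(d=2)
      tree_sum(d=1)
        tree_sum(d=0)
        -> return 3
        tree_sum(d=0)
        -> return 3
      -> return 9
      tree_sum(d=1) -> return 9  (same call as traced above)
    -> return 21
    tree_sum(d=2) -> return 21  (same call as traced above)
  -> return 45
  tree_sum(d=3) -> return 45  (same call as traced above)
-> return 93

Final answer: 93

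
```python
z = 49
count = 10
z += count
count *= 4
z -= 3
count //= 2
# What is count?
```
Trace:
  z=49
  z=49, count=10
  z=59, count=10
  z=59, count=40
  z=56, count=40
  z=56, count=20

Final answer: 20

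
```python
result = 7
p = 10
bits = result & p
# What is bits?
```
Trace:
  result=7
  result=7, p=10
  result=7, p=10, bits=2

Final answer: 2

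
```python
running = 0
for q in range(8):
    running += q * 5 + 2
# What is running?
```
Trace:
  running=0
  running=2, q=0
  running=9, q=1
  running=21, q=2
  running=38, q=3
  running=60, q=4
  running=87, q=5
  running=119, q=6
  running=156, q=7

Final answer: 156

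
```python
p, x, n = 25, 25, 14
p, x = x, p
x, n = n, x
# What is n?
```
Trace:
  p=25, x=25, n=14
  p=25, x=25, n=14
  p=25, x=14, n=25

Final answer: 25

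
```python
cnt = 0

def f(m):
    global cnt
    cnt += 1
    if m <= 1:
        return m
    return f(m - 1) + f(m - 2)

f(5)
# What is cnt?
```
Call trace (a repeated sub-call is expanded the first time; later identical calls just restate its return value):
f(m=5)
  f(m=4)
    f(m=3)
      f(m=2)
        f(m=1)
        -> return 1
        f(m=0)
        -> return 0
      -> return 1
      f(m=1)
      -> return 1
    -> return 2
    f(m=2) -> return 1  (same call as traced above)
  -> return 3
  f(m=3) -> return 2  (same call as traced above)
-> return 5

cnt is incremented once per call, so count the calls in each subtree. Let C(m) = number of calls made by f(m).
C(0) = C(1) = 1 (base case, no recursion); C(m) = 1 + C(m - 1) + C(m - 2) otherwise.
C(2) = 1 + C(1) + C(0) = 1 + 1 + 1 = 3
C(3) = 1 + C(2) + C(1) = 1 + 3 + 1 = 5
C(4) = 1 + C(3) + C(2) = 1 + 5 + 3 = 9
C(5) = 1 + C(4) + C(3) = 1 + 9 + 5 = 15
cnt = C(5) = 15

Final answer: 15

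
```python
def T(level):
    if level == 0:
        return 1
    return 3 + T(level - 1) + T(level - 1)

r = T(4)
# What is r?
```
Call trace (a repeated sub-call is expanded the first time; later identical calls just restate its return value):
T(level=4)
  T(level=3)
    T(level=2)
      T(level=1)
        T(level=0)
        -> return 1
        T(level=0)
        -> return 1
      -> return 5
      T(level=1) -> return 5  (same call as traced above)
    -> return 13
    T(level=2) -> return 13  (same call as traced above)
  -> return 29
  T(level=3) -> return 29  (same call as traced above)
-> return 61

Final answer: 61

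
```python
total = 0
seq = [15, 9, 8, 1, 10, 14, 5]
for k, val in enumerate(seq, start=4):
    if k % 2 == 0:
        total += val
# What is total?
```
Trace:
  total=0
  total=15, k=4, val=15
  total=15, k=5, val=9
  total=23, k=6, val=8
  total=23, k=7, val=1
  total=33, k=8, val=10
  total=33, k=9, val=14
  total=38, k=10, val=5

Final answer: 38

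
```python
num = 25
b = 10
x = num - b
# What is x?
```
Trace:
  num=25
  num=25, b=10
  num=25, b=10, x=15

Final answer: 15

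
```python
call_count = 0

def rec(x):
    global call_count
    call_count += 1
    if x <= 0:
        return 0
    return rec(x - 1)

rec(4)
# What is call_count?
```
Call trace:
rec(x=4)
  rec(x=3)
    rec(x=2)
      rec(x=1)
        rec(x=0)
        -> return 0
      -> return 0
    -> return 0
  -> return 0
-> return 0

call_count is incremented once per call. rec is entered once for each x = 4, 3, 2, 1, 0 (the x <= 0 call returns without recursing), i.e. 4 + 1 calls.
call_count = 5

Final answer: 5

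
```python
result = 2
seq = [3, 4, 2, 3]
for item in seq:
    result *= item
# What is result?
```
Trace:
  result=2
  result=6, item=3
  result=24, item=4
  result=48, item=2
  result=144, item=3

Final answer: 144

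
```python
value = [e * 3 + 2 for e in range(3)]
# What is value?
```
Trace:
  e=0
  e=1
  e=2
  value=[2, 5, 8]

Final answer: [2, 5, 8]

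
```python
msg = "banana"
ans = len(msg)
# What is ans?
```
Trace:
  msg='banana'
  msg='banana', ans=6

Final answer: 6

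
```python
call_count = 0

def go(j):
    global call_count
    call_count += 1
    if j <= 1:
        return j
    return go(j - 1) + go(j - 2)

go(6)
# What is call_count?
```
Call trace (a repeated sub-call is expanded the first time; later identical calls just restate its return value):
go(j=6)
  go(j=5)
    go(j=4)
      go(j=3)
        go(j=2)
          go(j=1)
          -> return 1
          go(j=0)
          -> return 0
        -> return 1
        go(j=1)
        -> return 1
      -> return 2
      go(j=2) -> return 1  (same call as traced above)
    -> return 3
    go(j=3) -> return 2  (same call as traced above)
  -> return 5
  go(j=4) -> return 3  (same call as traced above)
-> return 8

call_count is incremented once per call, so count the calls in each subtree. Let C(j) = number of calls made by go(j).
C(0) = C(1) = 1 (base case, no recursion); C(j) = 1 + C(j - 1) + C(j - 2) otherwise.
C(2) = 1 + C(1) + C(0) = 1 + 1 + 1 = 3
C(3) = 1 + C(2) + C(1) = 1 + 3 + 1 = 5
C(4) = 1 + C(3) + C(2) = 1 + 5 + 3 = 9
C(5) = 1 + C(4) + C(3) = 1 + 9 + 5 = 15
C(6) = 1 + C(5) + C(4) = 1 + 15 + 9 = 25
call_count = C(6) = 25

Final answer: 25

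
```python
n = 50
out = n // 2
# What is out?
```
Trace:
  n=50
  n=50, out=25

Final answer: 25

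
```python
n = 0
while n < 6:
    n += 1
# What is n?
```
Trace:
  n=0
  n=1
  n=2
  n=3
  n=4
  n=5
  n=6

Final answer: 6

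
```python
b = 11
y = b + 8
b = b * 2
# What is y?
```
Trace:
  b=11
  b=11, y=19
  b=22, y=19

Final answer: 19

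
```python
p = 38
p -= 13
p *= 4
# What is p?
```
Trace:
  p=38
  p=25
  p=100

Final answer: 100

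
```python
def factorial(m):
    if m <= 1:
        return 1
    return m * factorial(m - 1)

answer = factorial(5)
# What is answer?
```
Call trace:
factorial(m=5)
  factorial(m=4)
    factorial(m=3)
      factorial(m=2)
        factorial(m=1)
        -> return 1
      -> return 2
    -> return 6
  -> return 24
-> return 120

Final answer: 120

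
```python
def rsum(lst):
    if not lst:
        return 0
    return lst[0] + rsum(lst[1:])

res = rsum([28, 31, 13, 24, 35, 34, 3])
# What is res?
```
Call trace:
rsum(lst=[28, 31, 13, 24, 35, 34, 3])
  rsum(lst=[31, 13, 24, 35, 34, 3])
    rsum(lst=[13, 24, 35, 34, 3])
      rsum(lst=[24, 35, 34, 3])
        rsum(lst=[35, 34, 3])
          rsum(lst=[34, 3])
            rsum(lst=[3])
              rsum(lst=[])
              -> return 0
            -> return 3
          -> return 37
        -> return 72
      -> return 96
    -> return 109
  -> return 140
-> return 168

Final answer: 168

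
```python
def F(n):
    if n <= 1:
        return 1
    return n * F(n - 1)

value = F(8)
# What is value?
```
Call trace:
F(n=8)
  F(n=7)
    F(n=6)
      F(n=5)
        F(n=4)
          F(n=3)
            F(n=2)
              F(n=1)
              -> return 1
            -> return 2
          -> return 6
        -> return 24
      -> return 120
    -> return 720
  -> return 5040
-> return 40320

Final answer: 40320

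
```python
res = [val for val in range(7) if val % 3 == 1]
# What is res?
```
Trace:
  val=0
  val=1
  val=2
  val=3
  val=4
  val=5
  val=6
  res=[1, 4]

Final answer: [1, 4]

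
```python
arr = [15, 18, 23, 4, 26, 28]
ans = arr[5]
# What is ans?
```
Trace:
  arr=[15, 18, 23, 4, 26, 28]
  arr=[15, 18, 23, 4, 26, 28], ans=28

Final answer: 28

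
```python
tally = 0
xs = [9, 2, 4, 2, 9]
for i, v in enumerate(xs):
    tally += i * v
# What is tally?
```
Trace:
  tally=0
  tally=0, i=0, v=9
  tally=2, i=1, v=2
  tally=10, i=2, v=4
  tally=16, i=3, v=2
  tally=52, i=4, v=9

Final answer: 52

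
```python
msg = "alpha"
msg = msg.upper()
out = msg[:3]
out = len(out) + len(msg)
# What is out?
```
Trace:
  msg='alpha'
  msg='ALPHA'
  msg='ALPHA', out='ALP'
  msg='ALPHA', out=8

Final answer: 8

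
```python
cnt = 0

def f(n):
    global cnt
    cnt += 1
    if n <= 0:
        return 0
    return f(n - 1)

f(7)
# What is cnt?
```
Call trace:
f(n=7)
  f(n=6)
    f(n=5)
      f(n=4)
        f(n=3)
          f(n=2)
            f(n=1)
              f(n=0)
              -> return 0
            -> return 0
          -> return 0
        -> return 0
      -> return 0
    -> return 0
  -> return 0
-> return 0

cnt is incremented once per call. f is entered once for each n = 7, 6, 5, 4, 3, 2, 1, 0 (the n <= 0 call returns without recursing), i.e. 7 + 1 calls.
cnt = 8

Final answer: 8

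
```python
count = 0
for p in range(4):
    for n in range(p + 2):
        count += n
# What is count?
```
Trace:
  count=0
  count=0, p=0, n=0
  count=1, p=0, n=1
  count=1, p=1, n=0
  count=2, p=1, n=1
  count=4, p=1, n=2
  count=4, p=2, n=0
  count=5, p=2, n=1
  count=7, p=2, n=2
  count=10, p=2, n=3
  count=10, p=3, n=0
  count=11, p=3, n=1
  count=13, p=3, n=2
  count=16, p=3, n=3
  count=20, p=3, n=4

Final answer: 20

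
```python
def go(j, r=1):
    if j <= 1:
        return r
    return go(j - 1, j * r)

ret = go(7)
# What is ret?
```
Call trace:
go(j=7, r=1)
  go(j=6, r=7)
    go(j=5, r=42)
      go(j=4, r=210)
        go(j=3, r=840)
          go(j=2, r=2520)
            go(j=1, r=5040)
            -> return 5040
          -> return 5040
        -> return 5040
      -> return 5040
    -> return 5040
  -> return 5040
-> return 5040

Final answer: 5040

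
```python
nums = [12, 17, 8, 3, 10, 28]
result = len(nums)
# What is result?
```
Trace:
  nums=[12, 17, 8, 3, 10, 28]
  nums=[12, 17, 8, 3, 10, 28], result=6

Final answer: 6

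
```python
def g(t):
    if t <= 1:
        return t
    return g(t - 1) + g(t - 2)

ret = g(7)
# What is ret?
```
Call trace (a repeated sub-call is expanded the first time; later identical calls just restate its return value):
g(t=7)
  g(t=6)
    g(t=5)
      g(t=4)
        g(t=3)
          g(t=2)
            g(t=1)
            -> return 1
            g(t=0)
            -> return 0
          -> return 1
          g(t=1)
          -> return 1
        -> return 2
        g(t=2) -> return 1  (same call as traced above)
      -> return 3
      g(t=3) -> return 2  (same call as traced above)
    -> return 5
    g(t=4) -> return 3  (same call as traced above)
  -> return 8
  g(t=5) -> return 5  (same call as traced above)
-> return 13

Final answer: 13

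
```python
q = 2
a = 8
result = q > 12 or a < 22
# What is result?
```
Trace:
  q=2
  q=2, a=8
  q=2, a=8, result=True

Final answer: True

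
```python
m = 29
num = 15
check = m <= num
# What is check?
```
Trace:
  m=29
  m=29, num=15
  m=29, num=15, check=False

Final answer: False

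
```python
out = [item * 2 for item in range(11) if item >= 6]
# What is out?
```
Trace:
  item=0
  item=1
  item=2
  item=3
  item=4
  item=5
  item=6
  item=7
  item=8
  item=9
  item=10
  out=[12, 14, 16, 18, 20]

Final answer: [12, 14, 16, 18, 20]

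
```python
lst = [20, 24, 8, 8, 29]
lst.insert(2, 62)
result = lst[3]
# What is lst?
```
Trace:
  lst=[20, 24, 8, 8, 29]
  lst=[20, 24, 62, 8, 8, 29]
  lst=[20, 24, 62, 8, 8, 29], result=8

Final answer: [20, 24, 62, 8, 8, 29]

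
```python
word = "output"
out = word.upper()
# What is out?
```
Trace:
  word='output'
  word='output', out='OUTPUT'

Final answer: 'OUTPUT'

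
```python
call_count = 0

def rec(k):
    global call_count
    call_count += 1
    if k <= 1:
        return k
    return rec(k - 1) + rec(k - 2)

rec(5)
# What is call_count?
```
Call trace (a repeated sub-call is expanded the first time; later identical calls just restate its return value):
rec(k=5)
  rec(k=4)
    rec(k=3)
      rec(k=2)
        rec(k=1)
        -> return 1
        rec(k=0)
        -> return 0
      -> return 1
      rec(k=1)
      -> return 1
    -> return 2
    rec(k=2) -> return 1  (same call as traced above)
  -> return 3
  rec(k=3) -> return 2  (same call as traced above)
-> return 5

call_count is incremented once per call, so count the calls in each subtree. Let C(k) = number of calls made by rec(k).
C(0) = C(1) = 1 (base case, no recursion); C(k) = 1 + C(k - 1) + C(k - 2) otherwise.
C(2) = 1 + C(1) + C(0) = 1 + 1 + 1 = 3
C(3) = 1 + C(2) + C(1) = 1 + 3 + 1 = 5
C(4) = 1 + C(3) + C(2) = 1 + 5 + 3 = 9
C(5) = 1 + C(4) + C(3) = 1 + 9 + 5 = 15
call_count = C(5) = 15

Final answer: 15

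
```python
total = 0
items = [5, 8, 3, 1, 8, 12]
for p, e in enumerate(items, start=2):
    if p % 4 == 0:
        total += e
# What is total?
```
Trace:
  total=0
  total=0, p=2, e=5
  total=0, p=3, e=8
  total=3, p=4, e=3
  total=3, p=5, e=1
  total=3, p=6, e=8
  total=3, p=7, e=12

Final answer: 3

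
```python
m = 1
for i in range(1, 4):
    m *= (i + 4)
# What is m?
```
Trace:
  m=1
  m=5, i=1
  m=30, i=2
  m=210, i=3

Final answer: 210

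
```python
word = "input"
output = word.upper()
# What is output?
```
Trace:
  word='input'
  word='input', output='INPUT'

Final answer: 'INPUT'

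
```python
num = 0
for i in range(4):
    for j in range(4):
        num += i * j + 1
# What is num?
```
Trace:
  num=0
  num=1, i=0, j=0
  num=2, i=0, j=1
  num=3, i=0, j=2
  num=4, i=0, j=3
  num=5, i=1, j=0
  num=7, i=1, j=1
  num=10, i=1, j=2
  num=14, i=1, j=3
  num=15, i=2, j=0
  num=18, i=2, j=1
  num=23, i=2, j=2
  num=30, i=2, j=3
  num=31, i=3, j=0
  num=35, i=3, j=1
  num=42, i=3, j=2
  num=52, i=3, j=3

Final answer: 52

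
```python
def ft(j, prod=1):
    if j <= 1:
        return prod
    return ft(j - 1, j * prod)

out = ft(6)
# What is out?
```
Call trace:
ft(j=6, prod=1)
  ft(j=5, prod=6)
    ft(j=4, prod=30)
      ft(j=3, prod=120)
        ft(j=2, prod=360)
          ft(j=1, prod=720)
          -> return 720
        -> return 720
      -> return 720
    -> return 720
  -> return 720
-> return 720

Final answer: 720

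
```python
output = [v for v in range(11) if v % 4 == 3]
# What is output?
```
Trace:
  v=0
  v=1
  v=2
  v=3
  v=4
  v=5
  v=6
  v=7
  v=8
  v=9
  v=10
  output=[3, 7]

Final answer: [3, 7]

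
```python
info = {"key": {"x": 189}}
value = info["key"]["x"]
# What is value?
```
Trace:
  info={'key': {'x': 189}}
  info={'key': {'x': 189}}, value=189

Final answer: 189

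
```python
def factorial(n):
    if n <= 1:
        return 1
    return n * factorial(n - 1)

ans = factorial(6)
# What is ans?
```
Call trace:
factorial(n=6)
  factorial(n=5)
    factorial(n=4)
      factorial(n=3)
        factorial(n=2)
          factorial(n=1)
          -> return 1
        -> return 2
      -> return 6
    -> return 24
  -> return 120
-> return 720

Final answer: 720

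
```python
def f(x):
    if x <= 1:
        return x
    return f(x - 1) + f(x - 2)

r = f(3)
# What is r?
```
Call trace:
f(x=3)
  f(x=2)
    f(x=1)
    -> return 1
    f(x=0)
    -> return 0
  -> return 1
  f(x=1)
  -> return 1
-> return 2

Final answer: 2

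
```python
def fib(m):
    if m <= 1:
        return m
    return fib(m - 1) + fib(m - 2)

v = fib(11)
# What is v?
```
Call trace (a repeated sub-call is expanded the first time; later identical calls just restate its return value):
fib(m=11)
  fib(m=10)
    fib(m=9)
      fib(m=8)
        fib(m=7)
          fib(m=6)
            fib(m=5)
              fib(m=4)
                fib(m=3)
                  fib(m=2)
                    fib(m=1)
                    -> return 1
                    fib(m=0)
                    -> return 0
                  -> return 1
                  fib(m=1)
                  -> return 1
                -> return 2
                fib(m=2) -> return 1  (same call as traced above)
              -> return 3
              fib(m=3) -> return 2  (same call as traced above)
            -> return 5
            fib(m=4) -> return 3  (same call as traced above)
          -> return 8
          fib(m=5) -> return 5  (same call as traced above)
        -> return 13
        fib(m=6) -> return 8  (same call as traced above)
      -> return 21
      fib(m=7) -> return 13  (same call as traced above)
    -> return 34
    fib(m=8) -> return 21  (same call as traced above)
  -> return 55
  fib(m=9) -> return 34  (same call as traced above)
-> return 89

Final answer: 89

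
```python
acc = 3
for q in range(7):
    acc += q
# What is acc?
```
Trace:
  acc=3
  acc=3, q=0
  acc=4, q=1
  acc=6, q=2
  acc=9, q=3
  acc=13, q=4
  acc=18, q=5
  acc=24, q=6

Final answer: 24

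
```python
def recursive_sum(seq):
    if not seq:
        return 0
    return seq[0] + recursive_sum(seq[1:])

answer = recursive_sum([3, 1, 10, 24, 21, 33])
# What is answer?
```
Call trace:
recursive_sum(seq=[3, 1, 10, 24, 21, 33])
  recursive_sum(seq=[1, 10, 24, 21, 33])
    recursive_sum(seq=[10, 24, 21, 33])
      recursive_sum(seq=[24, 21, 33])
        recursive_sum(seq=[21, 33])
          recursive_sum(seq=[33])
            recursive_sum(seq=[])
            -> return 0
          -> return 33
        -> return 54
      -> return 78
    -> return 88
  -> return 89
-> return 92

Final answer: 92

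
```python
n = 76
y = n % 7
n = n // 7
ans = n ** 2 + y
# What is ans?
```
Trace:
  n=76
  n=76, y=6
  n=10, y=6
  n=10, y=6, ans=106

Final answer: 106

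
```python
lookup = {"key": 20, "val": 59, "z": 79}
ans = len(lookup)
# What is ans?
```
Trace:
  lookup={'key': 20, 'val': 59, 'z': 79}
  lookup={'key': 20, 'val': 59, 'z': 79}, ans=3

Final answer: 3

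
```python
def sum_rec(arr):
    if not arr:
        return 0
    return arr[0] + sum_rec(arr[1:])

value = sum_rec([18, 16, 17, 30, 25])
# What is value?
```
Call trace:
sum_rec(arr=[18, 16, 17, 30, 25])
  sum_rec(arr=[16, 17, 30, 25])
    sum_rec(arr=[17, 30, 25])
      sum_rec(arr=[30, 25])
        sum_rec(arr=[25])
          sum_rec(arr=[])
          -> return 0
        -> return 25
      -> return 55
    -> return 72
  -> return 88
-> return 106

Final answer: 106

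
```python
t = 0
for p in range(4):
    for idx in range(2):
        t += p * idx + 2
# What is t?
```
Trace:
  t=0
  t=2, p=0, idx=0
  t=4, p=0, idx=1
  t=6, p=1, idx=0
  t=9, p=1, idx=1
  t=11, p=2, idx=0
  t=15, p=2, idx=1
  t=17, p=3, idx=0
  t=22, p=3, idx=1

Final answer: 22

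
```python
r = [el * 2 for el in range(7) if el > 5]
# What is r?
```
Trace:
  el=0
  el=1
  el=2
  el=3
  el=4
  el=5
  el=6
  r=[12]

Final answer: [12]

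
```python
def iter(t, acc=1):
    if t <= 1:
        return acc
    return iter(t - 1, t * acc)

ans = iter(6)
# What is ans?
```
Call trace:
iter(t=6, acc=1)
  iter(t=5, acc=6)
    iter(t=4, acc=30)
      iter(t=3, acc=120)
        iter(t=2, acc=360)
          iter(t=1, acc=720)
          -> return 720
        -> return 720
      -> return 720
    -> return 720
  -> return 720
-> return 720

Final answer: 720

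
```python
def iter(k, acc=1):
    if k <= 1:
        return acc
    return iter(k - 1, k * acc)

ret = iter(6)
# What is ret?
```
Call trace:
iter(k=6, acc=1)
  iter(k=5, acc=6)
    iter(k=4, acc=30)
      iter(k=3, acc=120)
        iter(k=2, acc=360)
          iter(k=1, acc=720)
          -> return 720
        -> return 720
      -> return 720
    -> return 720
  -> return 720
-> return 720

Final answer: 720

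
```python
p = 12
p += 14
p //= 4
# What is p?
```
Trace:
  p=12
  p=26
  p=6

Final answer: 6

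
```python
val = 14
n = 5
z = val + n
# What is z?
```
Trace:
  val=14
  val=14, n=5
  val=14, n=5, z=19

Final answer: 19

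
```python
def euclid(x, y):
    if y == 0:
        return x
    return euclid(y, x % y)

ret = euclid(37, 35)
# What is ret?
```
Call trace:
euclid(x=37, y=35)
  euclid(x=35, y=2)
    euclid(x=2, y=1)
      euclid(x=1, y=0)
      -> return 1
    -> return 1
  -> return 1
-> return 1

Final answer: 1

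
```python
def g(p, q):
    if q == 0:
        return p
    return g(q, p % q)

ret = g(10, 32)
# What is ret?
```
Call trace:
g(p=10, q=32)
  g(p=32, q=10)
    g(p=10, q=2)
      g(p=2, q=0)
      -> return 2
    -> return 2
  -> return 2
-> return 2

Final answer: 2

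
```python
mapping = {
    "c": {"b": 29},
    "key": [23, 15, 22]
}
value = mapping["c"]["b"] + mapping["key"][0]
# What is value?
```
Trace:
  mapping={'c': {'b': 29}, 'key': [23, 15, 22]}
  mapping={'c': {'b': 29}, 'key': [23, 15, 22]}, value=52

Final answer: 52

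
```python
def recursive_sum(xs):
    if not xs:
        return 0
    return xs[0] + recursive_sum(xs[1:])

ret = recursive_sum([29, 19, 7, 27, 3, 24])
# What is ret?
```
Call trace:
recursive_sum(xs=[29, 19, 7, 27, 3, 24])
  recursive_sum(xs=[19, 7, 27, 3, 24])
    recursive_sum(xs=[7, 27, 3, 24])
      recursive_sum(xs=[27, 3, 24])
        recursive_sum(xs=[3, 24])
          recursive_sum(xs=[24])
            recursive_sum(xs=[])
            -> return 0
          -> return 24
        -> return 27
      -> return 54
    -> return 61
  -> return 80
-> return 109

Final answer: 109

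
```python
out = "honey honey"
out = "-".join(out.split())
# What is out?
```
Trace:
  out='honey honey'
  out='honey-honey'

Final answer: 'honey-honey'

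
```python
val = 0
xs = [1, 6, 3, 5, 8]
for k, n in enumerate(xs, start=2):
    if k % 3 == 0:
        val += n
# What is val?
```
Trace:
  val=0
  val=0, k=2, n=1
  val=6, k=3, n=6
  val=6, k=4, n=3
  val=6, k=5, n=5
  val=14, k=6, n=8

Final answer: 14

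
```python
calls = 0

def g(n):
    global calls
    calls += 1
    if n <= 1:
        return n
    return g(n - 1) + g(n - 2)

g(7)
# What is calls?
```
Call trace (a repeated sub-call is expanded the first time; later identical calls just restate its return value):
g(n=7)
  g(n=6)
    g(n=5)
      g(n=4)
        g(n=3)
          g(n=2)
            g(n=1)
            -> return 1
            g(n=0)
            -> return 0
          -> return 1
          g(n=1)
          -> return 1
        -> return 2
        g(n=2) -> return 1  (same call as traced above)
      -> return 3
      g(n=3) -> return 2  (same call as traced above)
    -> return 5
    g(n=4) -> return 3  (same call as traced above)
  -> return 8
  g(n=5) -> return 5  (same call as traced above)
-> return 13

calls is incremented once per call, so count the calls in each subtree. Let C(n) = number of calls made by g(n).
C(0) = C(1) = 1 (base case, no recursion); C(n) = 1 + C(n - 1) + C(n - 2) otherwise.
C(2) = 1 + C(1) + C(0) = 1 + 1 + 1 = 3
C(3) = 1 + C(2) + C(1) = 1 + 3 + 1 = 5
C(4) = 1 + C(3) + C(2) = 1 + 5 + 3 = 9
C(5) = 1 + C(4) + C(3) = 1 + 9 + 5 = 15
C(6) = 1 + C(5) + C(4) = 1 + 15 + 9 = 25
C(7) = 1 + C(6) + C(5) = 1 + 25 + 15 = 41
calls = C(7) = 41

Final answer: 41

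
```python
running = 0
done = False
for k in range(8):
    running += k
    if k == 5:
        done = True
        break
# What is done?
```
Trace:
  running=0
  running=0, done=False
  running=0, done=False, k=0
  running=1, done=False, k=1
  running=3, done=False, k=2
  running=6, done=False, k=3
  running=10, done=False, k=4
  running=15, done=True, k=5

Final answer: True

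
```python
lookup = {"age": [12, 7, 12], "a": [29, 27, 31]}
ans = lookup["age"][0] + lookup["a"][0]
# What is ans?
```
Trace:
  lookup={'age': [12, 7, 12], 'a': [29, 27, 31]}
  lookup={'age': [12, 7, 12], 'a': [29, 27, 31]}, ans=41

Final answer: 41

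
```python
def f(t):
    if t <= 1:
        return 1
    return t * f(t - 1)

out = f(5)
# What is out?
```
Call trace:
f(t=5)
  f(t=4)
    f(t=3)
      f(t=2)
        f(t=1)
        -> return 1
      -> return 2
    -> return 6
  -> return 24
-> return 120

Final answer: 120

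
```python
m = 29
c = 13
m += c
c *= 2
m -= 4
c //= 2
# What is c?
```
Trace:
  m=29
  m=29, c=13
  m=42, c=13
  m=42, c=26
  m=38, c=26
  m=38, c=13

Final answer: 13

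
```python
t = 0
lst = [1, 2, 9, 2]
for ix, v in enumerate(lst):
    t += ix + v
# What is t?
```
Trace:
  t=0
  t=1, ix=0, v=1
  t=4, ix=1, v=2
  t=15, ix=2, v=9
  t=20, ix=3, v=2

Final answer: 20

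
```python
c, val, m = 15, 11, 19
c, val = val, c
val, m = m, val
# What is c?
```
Trace:
  c=15, val=11, m=19
  c=11, val=15, m=19
  c=11, val=19, m=15

Final answer: 11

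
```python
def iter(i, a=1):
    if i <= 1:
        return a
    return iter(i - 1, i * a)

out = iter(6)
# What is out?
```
Call trace:
iter(i=6, a=1)
  iter(i=5, a=6)
    iter(i=4, a=30)
      iter(i=3, a=120)
        iter(i=2, a=360)
          iter(i=1, a=720)
          -> return 720
        -> return 720
      -> return 720
    -> return 720
  -> return 720
-> return 720

Final answer: 720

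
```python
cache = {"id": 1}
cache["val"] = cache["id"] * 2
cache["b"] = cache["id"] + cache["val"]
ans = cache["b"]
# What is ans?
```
Trace:
  cache={'id': 1}
  cache={'id': 1, 'val': 2}
  cache={'id': 1, 'val': 2, 'b': 3}
  cache={'id': 1, 'val': 2, 'b': 3}, ans=3

Final answer: 3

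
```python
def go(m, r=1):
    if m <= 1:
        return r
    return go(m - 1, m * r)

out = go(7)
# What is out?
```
Call trace:
go(m=7, r=1)
  go(m=6, r=7)
    go(m=5, r=42)
      go(m=4, r=210)
        go(m=3, r=840)
          go(m=2, r=2520)
            go(m=1, r=5040)
            -> return 5040
          -> return 5040
        -> return 5040
      -> return 5040
    -> return 5040
  -> return 5040
-> return 5040

Final answer: 5040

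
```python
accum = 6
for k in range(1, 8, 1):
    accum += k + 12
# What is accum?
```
Trace:
  accum=6
  accum=19, k=1
  accum=33, k=2
  accum=48, k=3
  accum=64, k=4
  accum=81, k=5
  accum=99, k=6
  accum=118, k=7

Final answer: 118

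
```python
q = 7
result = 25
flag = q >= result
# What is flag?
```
Trace:
  q=7
  q=7, result=25
  q=7, result=25, flag=False

Final answer: False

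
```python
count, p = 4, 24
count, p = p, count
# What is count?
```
Trace:
  count=4, p=24
  count=24, p=4

Final answer: 24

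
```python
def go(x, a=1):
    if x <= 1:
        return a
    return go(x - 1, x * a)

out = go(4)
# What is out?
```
Call trace:
go(x=4, a=1)
  go(x=3, a=4)
    go(x=2, a=12)
      go(x=1, a=24)
      -> return 24
    -> return 24
  -> return 24
-> return 24

Final answer: 24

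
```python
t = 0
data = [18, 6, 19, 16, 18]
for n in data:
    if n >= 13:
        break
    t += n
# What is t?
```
Trace:
  t=0
  t=0, n=18

Final answer: 0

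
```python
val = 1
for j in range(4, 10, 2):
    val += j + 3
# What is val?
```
Trace:
  val=1
  val=8, j=4
  val=17, j=6
  val=28, j=8

Final answer: 28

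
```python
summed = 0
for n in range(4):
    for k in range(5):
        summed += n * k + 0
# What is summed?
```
Trace:
  summed=0
  summed=0, n=0, k=0
  summed=0, n=0, k=1
  summed=0, n=0, k=2
  summed=0, n=0, k=3
  summed=0, n=0, k=4
  summed=0, n=1, k=0
  summed=1, n=1, k=1
  summed=3, n=1, k=2
  summed=6, n=1, k=3
  summed=10, n=1, k=4
  summed=10, n=2, k=0
  summed=12, n=2, k=1
  summed=16, n=2, k=2
  summed=22, n=2, k=3
  summed=30, n=2, k=4
  summed=30, n=3, k=0
  summed=33, n=3, k=1
  summed=39, n=3, k=2
  summed=48, n=3, k=3
  summed=60, n=3, k=4

Final answer: 60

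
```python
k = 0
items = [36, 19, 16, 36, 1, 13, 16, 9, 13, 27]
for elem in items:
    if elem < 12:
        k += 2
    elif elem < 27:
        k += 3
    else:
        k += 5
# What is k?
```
Trace:
  k=0
  k=5, elem=36
  k=8, elem=19
  k=11, elem=16
  k=16, elem=36
  k=18, elem=1
  k=21, elem=13
  k=24, elem=16
  k=26, elem=9
  k=29, elem=13
  k=34, elem=27

Final answer: 34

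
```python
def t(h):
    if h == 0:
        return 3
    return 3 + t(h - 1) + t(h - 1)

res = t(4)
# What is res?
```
Call trace (a repeated sub-call is expanded the first time; later identical calls just restate its return value):
t(h=4)
  t(h=3)
    t(h=2)
      t(h=1)
        t(h=0)
        -> return 3
        t(h=0)
        -> return 3
      -> return 9
      t(h=1) -> return 9  (same call as traced above)
    -> return 21
    t(h=2) -> return 21  (same call as traced above)
  -> return 45
  t(h=3) -> return 45  (same call as traced above)
-> return 93

Final answer: 93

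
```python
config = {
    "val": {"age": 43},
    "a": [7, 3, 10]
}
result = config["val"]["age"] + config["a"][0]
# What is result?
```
Trace:
  config={'val': {'age': 43}, 'a': [7, 3, 10]}
  config={'val': {'age': 43}, 'a': [7, 3, 10]}, result=50

Final answer: 50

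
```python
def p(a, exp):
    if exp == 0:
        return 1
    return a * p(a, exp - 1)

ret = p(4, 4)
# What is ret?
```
Call trace:
p(a=4, exp=4)
  p(a=4, exp=3)
    p(a=4, exp=2)
      p(a=4, exp=1)
        p(a=4, exp=0)
        -> return 1
      -> return 4
    -> return 16
  -> return 64
-> return 256

Final answer: 256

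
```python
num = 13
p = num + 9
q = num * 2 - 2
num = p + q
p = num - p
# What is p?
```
Trace:
  num=13
  num=13, p=22
  num=13, p=22, q=24
  num=46, p=22, q=24
  num=46, p=24, q=24

Final answer: 24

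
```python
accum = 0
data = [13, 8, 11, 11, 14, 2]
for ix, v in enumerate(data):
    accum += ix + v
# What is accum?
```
Trace:
  accum=0
  accum=13, ix=0, v=13
  accum=22, ix=1, v=8
  accum=35, ix=2, v=11
  accum=49, ix=3, v=11
  accum=67, ix=4, v=14
  accum=74, ix=5, v=2

Final answer: 74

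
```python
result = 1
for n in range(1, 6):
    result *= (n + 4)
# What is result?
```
Trace:
  result=1
  result=5, n=1
  result=30, n=2
  result=210, n=3
  result=1680, n=4
  result=15120, n=5

Final answer: 15120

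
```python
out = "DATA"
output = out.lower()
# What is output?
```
Trace:
  out='DATA'
  out='DATA', output='data'

Final answer: 'data'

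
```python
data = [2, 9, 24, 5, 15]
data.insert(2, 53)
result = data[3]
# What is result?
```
Trace:
  data=[2, 9, 24, 5, 15]
  data=[2, 9, 53, 24, 5, 15]
  data=[2, 9, 53, 24, 5, 15], result=24

Final answer: 24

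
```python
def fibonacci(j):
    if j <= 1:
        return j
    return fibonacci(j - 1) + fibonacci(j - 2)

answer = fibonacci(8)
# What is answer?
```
Call trace (a repeated sub-call is expanded the first time; later identical calls just restate its return value):
fibonacci(j=8)
  fibonacci(j=7)
    fibonacci(j=6)
      fibonacci(j=5)
        fibonacci(j=4)
          fibonacci(j=3)
            fibonacci(j=2)
              fibonacci(j=1)
              -> return 1
              fibonacci(j=0)
              -> return 0
            -> return 1
            fibonacci(j=1)
            -> return 1
          -> return 2
          fibonacci(j=2) -> return 1  (same call as traced above)
        -> return 3
        fibonacci(j=3) -> return 2  (same call as traced above)
      -> return 5
      fibonacci(j=4) -> return 3  (same call as traced above)
    -> return 8
    fibonacci(j=5) -> return 5  (same call as traced above)
  -> return 13
  fibonacci(j=6) -> return 8  (same call as traced above)
-> return 21

Final answer: 21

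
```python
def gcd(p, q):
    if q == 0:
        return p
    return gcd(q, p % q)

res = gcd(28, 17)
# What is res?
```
Call trace:
gcd(p=28, q=17)
  gcd(p=17, q=11)
    gcd(p=11, q=6)
      gcd(p=6, q=5)
        gcd(p=5, q=1)
          gcd(p=1, q=0)
          -> return 1
        -> return 1
      -> return 1
    -> return 1
  -> return 1
-> return 1

Final answer: 1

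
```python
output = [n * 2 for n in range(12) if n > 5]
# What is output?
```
Trace:
  n=0
  n=1
  n=2
  n=3
  n=4
  n=5
  n=6
  n=7
  n=8
  n=9
  n=10
  n=11
  output=[12, 14, 16, 18, 20, 22]

Final answer: [12, 14, 16, 18, 20, 22]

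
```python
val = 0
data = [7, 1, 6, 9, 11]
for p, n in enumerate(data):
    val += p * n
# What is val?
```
Trace:
  val=0
  val=0, p=0, n=7
  val=1, p=1, n=1
  val=13, p=2, n=6
  val=40, p=3, n=9
  val=84, p=4, n=11

Final answer: 84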